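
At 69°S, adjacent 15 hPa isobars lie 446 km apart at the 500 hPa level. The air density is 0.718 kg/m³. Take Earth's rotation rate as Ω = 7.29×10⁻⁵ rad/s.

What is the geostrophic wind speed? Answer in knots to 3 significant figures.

Coriolis parameter at 69°S:
f = 2Ω sin φ = 2 × 7.29×10⁻⁵ × sin 69° = 1.36×10⁻⁴ s⁻¹
Pressure gradient: |∂P/∂n| = 1500 Pa / 446000 m = 3.36×10⁻³ Pa/m
Geostrophic balance (pressure-gradient force = Coriolis force):
V_g = (1/(fρ)) |∂P/∂n| = 3.36×10⁻³ / (1.36×10⁻⁴ × 0.718) = 34.4 m/s
Converting: 34.4 m/s × 1.944 = 66.9 knots

66.9 knots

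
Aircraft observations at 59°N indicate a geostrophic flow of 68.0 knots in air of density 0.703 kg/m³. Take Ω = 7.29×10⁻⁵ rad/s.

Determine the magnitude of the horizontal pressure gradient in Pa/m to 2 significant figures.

3.1×10⁻³ Pa/m

Coriolis parameter at 59°N:
f = 2Ω sin φ = 2 × 7.29×10⁻⁵ × sin 59° = 1.25×10⁻⁴ s⁻¹
Wind speed in SI: 68.0 knots = 35.0 m/s
Geostrophic balance rearranged: |∂P/∂n| = f ρ V_g
|∂P/∂n| = 1.25×10⁻⁴ × 0.703 × 35.0 = 3.07×10⁻³ Pa/m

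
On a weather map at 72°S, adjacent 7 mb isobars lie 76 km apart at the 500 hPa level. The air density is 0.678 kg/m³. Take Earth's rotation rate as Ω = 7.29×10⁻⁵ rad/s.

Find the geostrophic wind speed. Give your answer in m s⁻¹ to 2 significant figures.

98 m s⁻¹

Coriolis parameter at 72°S:
f = 2Ω sin φ = 2 × 7.29×10⁻⁵ × sin 72° = 1.39×10⁻⁴ s⁻¹
Pressure gradient: |∂P/∂n| = 700 Pa / 76000 m = 9.21×10⁻³ Pa/m
Geostrophic balance (pressure-gradient force = Coriolis force):
V_g = (1/(fρ)) |∂P/∂n| = 9.21×10⁻³ / (1.39×10⁻⁴ × 0.678) = 98.0 m/s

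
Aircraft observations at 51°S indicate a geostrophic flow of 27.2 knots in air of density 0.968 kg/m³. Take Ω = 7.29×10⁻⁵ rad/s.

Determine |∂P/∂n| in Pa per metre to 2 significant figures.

Coriolis parameter at 51°S:
f = 2Ω sin φ = 2 × 7.29×10⁻⁵ × sin 51° = 1.13×10⁻⁴ s⁻¹
Wind speed in SI: 27.2 knots = 14.0 m/s
Geostrophic balance rearranged: |∂P/∂n| = f ρ V_g
|∂P/∂n| = 1.13×10⁻⁴ × 0.968 × 14.0 = 1.53×10⁻³ Pa/m

1.5×10⁻³ Pa/m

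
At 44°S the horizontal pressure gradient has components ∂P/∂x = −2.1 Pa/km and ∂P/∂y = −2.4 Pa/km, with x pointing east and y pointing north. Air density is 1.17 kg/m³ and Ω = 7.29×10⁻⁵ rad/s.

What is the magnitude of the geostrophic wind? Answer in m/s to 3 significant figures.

Coriolis parameter at 44°S:
f = 2Ω sin φ = 2 × 7.29×10⁻⁵ × sin 44° = 1.01×10⁻⁴ s⁻¹
In the Southern Hemisphere f is negative: f = −1.01×10⁻⁴ s⁻¹.
Component geostrophic relations (x east, y north):
u_g = −(1/(fρ)) ∂P/∂y,  v_g = (1/(fρ)) ∂P/∂x
u_g = −(−2.4×10⁻³)/(−1.01×10⁻⁴ × 1.17) = −20.3 m/s;  v_g = (−2.1×10⁻³)/(−1.01×10⁻⁴ × 1.17) = 17.7 m/s
|V_g| = √(u_g² + v_g²) = 26.9 m/s

26.9 m/s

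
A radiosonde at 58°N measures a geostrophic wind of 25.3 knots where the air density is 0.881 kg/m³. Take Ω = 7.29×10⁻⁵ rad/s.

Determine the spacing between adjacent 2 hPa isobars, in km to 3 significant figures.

141 km

Coriolis parameter at 58°N:
f = 2Ω sin φ = 2 × 7.29×10⁻⁵ × sin 58° = 1.24×10⁻⁴ s⁻¹
Wind speed in SI: 25.3 knots = 13.0 m/s
Geostrophic balance rearranged: |∂P/∂n| = f ρ V_g
|∂P/∂n| = 1.24×10⁻⁴ × 0.881 × 13.0 = 1.42×10⁻³ Pa/m
Isobar spacing: Δn = ΔP/|∂P/∂n| = 200 Pa / 1.42×10⁻³ Pa/m = 141064 m ≈ 141 km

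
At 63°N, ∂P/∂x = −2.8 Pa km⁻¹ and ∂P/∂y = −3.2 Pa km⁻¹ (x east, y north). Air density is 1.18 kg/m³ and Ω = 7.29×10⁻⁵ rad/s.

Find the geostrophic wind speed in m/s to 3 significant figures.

27.7 m/s

Coriolis parameter at 63°N:
f = 2Ω sin φ = 2 × 7.29×10⁻⁵ × sin 63° = 1.30×10⁻⁴ s⁻¹
Component geostrophic relations (x east, y north):
u_g = −(1/(fρ)) ∂P/∂y,  v_g = (1/(fρ)) ∂P/∂x
u_g = −(−3.2×10⁻³)/(1.30×10⁻⁴ × 1.18) = 20.9 m/s;  v_g = (−2.8×10⁻³)/(1.30×10⁻⁴ × 1.18) = −18.3 m/s
|V_g| = √(u_g² + v_g²) = 27.7 m/s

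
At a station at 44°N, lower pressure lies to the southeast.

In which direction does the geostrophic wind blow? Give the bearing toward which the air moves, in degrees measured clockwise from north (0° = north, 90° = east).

The pressure-gradient force points toward the southeast (bearing 135°).
Geostrophic balance: in the Northern Hemisphere the Coriolis force deflects motion to the right, so the geostrophic wind blows 90° to the right of the pressure-gradient force (low pressure on the left).
Rotating 135° by 90° clockwise gives 225° — the wind blows toward the southwest.

225°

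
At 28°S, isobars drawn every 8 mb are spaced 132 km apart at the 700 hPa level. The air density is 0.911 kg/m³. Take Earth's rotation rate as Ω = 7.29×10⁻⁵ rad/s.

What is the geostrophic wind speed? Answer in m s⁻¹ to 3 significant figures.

97.2 m s⁻¹

Coriolis parameter at 28°S:
f = 2Ω sin φ = 2 × 7.29×10⁻⁵ × sin 28° = 6.84×10⁻⁵ s⁻¹
Pressure gradient: |∂P/∂n| = 800 Pa / 132000 m = 6.06×10⁻³ Pa/m
Geostrophic balance (pressure-gradient force = Coriolis force):
V_g = (1/(fρ)) |∂P/∂n| = 6.06×10⁻³ / (6.84×10⁻⁵ × 0.911) = 97.2 m/s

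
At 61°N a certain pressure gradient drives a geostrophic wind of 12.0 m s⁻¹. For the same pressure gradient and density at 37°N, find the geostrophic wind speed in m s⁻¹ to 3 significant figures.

17.4 m s⁻¹

With the same pressure gradient and density, V_g ∝ 1/f ∝ 1/sin φ.
V₂ = V₁ · sin φ₁ / sin φ₂ = 12.0 × sin 61° / sin 37°
V₂ = 12.0 × 0.8746/0.6018 = 17.4 m s⁻¹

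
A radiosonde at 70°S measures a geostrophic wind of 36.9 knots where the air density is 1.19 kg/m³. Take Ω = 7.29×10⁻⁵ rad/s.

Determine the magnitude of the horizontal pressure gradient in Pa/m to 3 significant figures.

Coriolis parameter at 70°S:
f = 2Ω sin φ = 2 × 7.29×10⁻⁵ × sin 70° = 1.37×10⁻⁴ s⁻¹
Wind speed in SI: 36.9 knots = 19.0 m/s
Geostrophic balance rearranged: |∂P/∂n| = f ρ V_g
|∂P/∂n| = 1.37×10⁻⁴ × 1.19 × 19.0 = 3.09×10⁻³ Pa/m

3.09×10⁻³ Pa/m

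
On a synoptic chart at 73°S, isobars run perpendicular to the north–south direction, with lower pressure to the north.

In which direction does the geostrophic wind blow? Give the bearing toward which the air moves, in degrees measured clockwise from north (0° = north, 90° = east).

270°

The pressure-gradient force points toward the north (bearing 000°).
Geostrophic balance: in the Southern Hemisphere the Coriolis force deflects motion to the left, so the geostrophic wind blows 90° to the left of the pressure-gradient force (low pressure on the right).
Rotating 000° by 90° counterclockwise gives 270° — the wind blows toward the west.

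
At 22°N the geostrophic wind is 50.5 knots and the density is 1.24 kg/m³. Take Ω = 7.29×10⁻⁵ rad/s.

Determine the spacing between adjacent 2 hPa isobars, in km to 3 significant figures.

Coriolis parameter at 22°N:
f = 2Ω sin φ = 2 × 7.29×10⁻⁵ × sin 22° = 5.46×10⁻⁵ s⁻¹
Wind speed in SI: 50.5 knots = 26.0 m/s
Geostrophic balance rearranged: |∂P/∂n| = f ρ V_g
|∂P/∂n| = 5.46×10⁻⁵ × 1.24 × 26.0 = 1.76×10⁻³ Pa/m
Isobar spacing: Δn = ΔP/|∂P/∂n| = 200 Pa / 1.76×10⁻³ Pa/m = 113670 m ≈ 114 km

114 km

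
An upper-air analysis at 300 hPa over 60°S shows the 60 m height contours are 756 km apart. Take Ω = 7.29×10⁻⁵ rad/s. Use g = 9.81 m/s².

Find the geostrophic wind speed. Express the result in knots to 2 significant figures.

Coriolis parameter at 60°S:
f = 2Ω sin φ = 2 × 7.29×10⁻⁵ × sin 60° = 1.26×10⁻⁴ s⁻¹
Height gradient: |∂Z/∂n| = 60 m / 756000 m = 7.94×10⁻⁵
On a pressure surface, geostrophic balance gives V_g = (g/f)|∂Z/∂n|:
V_g = 9.81 × 7.94×10⁻⁵ / 1.26×10⁻⁴ = 6.17 m/s
Converting: 6.17 m/s × 1.944 = 12 knots

12 knots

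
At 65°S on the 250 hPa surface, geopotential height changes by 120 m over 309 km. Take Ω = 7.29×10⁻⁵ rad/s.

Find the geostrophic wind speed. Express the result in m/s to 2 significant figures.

29 m/s

Coriolis parameter at 65°S:
f = 2Ω sin φ = 2 × 7.29×10⁻⁵ × sin 65° = 1.32×10⁻⁴ s⁻¹
Height gradient: |∂Z/∂n| = 120 m / 309000 m = 3.88×10⁻⁴
On a pressure surface, geostrophic balance gives V_g = (g/f)|∂Z/∂n|:
V_g = 9.81 × 3.88×10⁻⁴ / 1.32×10⁻⁴ = 28.8 m/s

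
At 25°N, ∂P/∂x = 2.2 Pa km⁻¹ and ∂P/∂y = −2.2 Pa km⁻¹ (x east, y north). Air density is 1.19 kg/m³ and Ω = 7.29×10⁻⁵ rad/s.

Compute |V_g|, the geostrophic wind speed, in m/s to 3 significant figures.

42.4 m/s

Coriolis parameter at 25°N:
f = 2Ω sin φ = 2 × 7.29×10⁻⁵ × sin 25° = 6.16×10⁻⁵ s⁻¹
Component geostrophic relations (x east, y north):
u_g = −(1/(fρ)) ∂P/∂y,  v_g = (1/(fρ)) ∂P/∂x
u_g = −(−2.2×10⁻³)/(6.16×10⁻⁵ × 1.19) = 30.0 m/s;  v_g = (2.2×10⁻³)/(6.16×10⁻⁵ × 1.19) = 30.0 m/s
|V_g| = √(u_g² + v_g²) = 42.4 m/s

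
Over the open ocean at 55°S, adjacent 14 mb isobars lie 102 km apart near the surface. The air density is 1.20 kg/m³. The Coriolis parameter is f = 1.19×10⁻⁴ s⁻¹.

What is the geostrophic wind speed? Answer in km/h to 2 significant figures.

350 km/h

Pressure gradient: |∂P/∂n| = 1400 Pa / 102000 m = 1.37×10⁻² Pa/m
Geostrophic balance (pressure-gradient force = Coriolis force):
V_g = (1/(fρ)) |∂P/∂n| = 1.37×10⁻² / (1.19×10⁻⁴ × 1.20) = 96.1 m/s
Converting: 96.1 m/s × 3.6 = 350 km/h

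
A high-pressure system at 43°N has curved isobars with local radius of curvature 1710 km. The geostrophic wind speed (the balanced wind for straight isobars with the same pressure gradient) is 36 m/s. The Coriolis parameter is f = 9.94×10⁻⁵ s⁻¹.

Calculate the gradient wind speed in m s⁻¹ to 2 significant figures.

52 m s⁻¹

Around a high, pressure-gradient force acts outward with centrifugal, so Coriolis balances both:
fV = (1/ρ)|∂P/∂n| + V²/R  →  V² − fR·V + fR·V_g = 0
With fR = 9.94×10⁻⁵ × 1710×10³ m = 170 m/s:
V = [fR − √((fR)² − 4 fR V_g)]/2 = [170 − √(170² − 4×170×36)]/2 = 51.8 m/s
Supergeostrophic (V > V_g = 36 m/s), as expected around a high.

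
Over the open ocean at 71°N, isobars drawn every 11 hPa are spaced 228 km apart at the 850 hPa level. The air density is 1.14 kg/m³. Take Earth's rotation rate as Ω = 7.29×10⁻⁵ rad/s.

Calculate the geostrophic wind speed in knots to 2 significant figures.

60 knots

Coriolis parameter at 71°N:
f = 2Ω sin φ = 2 × 7.29×10⁻⁵ × sin 71° = 1.38×10⁻⁴ s⁻¹
Pressure gradient: |∂P/∂n| = 1100 Pa / 228000 m = 4.82×10⁻³ Pa/m
Geostrophic balance (pressure-gradient force = Coriolis force):
V_g = (1/(fρ)) |∂P/∂n| = 4.82×10⁻³ / (1.38×10⁻⁴ × 1.14) = 30.7 m/s
Converting: 30.7 m/s × 1.944 = 60 knots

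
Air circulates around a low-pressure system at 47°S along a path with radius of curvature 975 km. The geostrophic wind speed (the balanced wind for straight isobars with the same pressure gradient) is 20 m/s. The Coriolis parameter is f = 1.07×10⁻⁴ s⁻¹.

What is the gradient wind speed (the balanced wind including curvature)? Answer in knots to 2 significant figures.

Around a low, centrifugal force acts outward with Coriolis, so pressure-gradient force balances both:
(1/ρ)|∂P/∂n| = fV + V²/R  →  V² + fR·V − fR·V_g = 0
With fR = 1.07×10⁻⁴ × 975×10³ m = 104 m/s:
V = [−fR + √((fR)² + 4 fR V_g)]/2 = [−104 + √(104² + 4×104×20)]/2 = 17.2 m/s
Subgeostrophic (V < V_g = 20 m/s), as expected around a low.
Converting: 17.2 m/s × 1.944 = 33 knots

33 knots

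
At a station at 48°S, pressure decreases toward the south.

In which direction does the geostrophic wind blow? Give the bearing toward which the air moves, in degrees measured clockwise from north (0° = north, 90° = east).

The pressure-gradient force points toward the south (bearing 180°).
Geostrophic balance: in the Southern Hemisphere the Coriolis force deflects motion to the left, so the geostrophic wind blows 90° to the left of the pressure-gradient force (low pressure on the right).
Rotating 180° by 90° counterclockwise gives 090° — the wind blows toward the east.

090°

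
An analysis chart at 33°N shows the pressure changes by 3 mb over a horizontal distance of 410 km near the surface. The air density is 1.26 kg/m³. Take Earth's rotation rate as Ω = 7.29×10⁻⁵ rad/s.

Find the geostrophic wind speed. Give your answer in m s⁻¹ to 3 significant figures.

Coriolis parameter at 33°N:
f = 2Ω sin φ = 2 × 7.29×10⁻⁵ × sin 33° = 7.94×10⁻⁵ s⁻¹
Pressure gradient: |∂P/∂n| = 300 Pa / 410000 m = 7.32×10⁻⁴ Pa/m
Geostrophic balance (pressure-gradient force = Coriolis force):
V_g = (1/(fρ)) |∂P/∂n| = 7.32×10⁻⁴ / (7.94×10⁻⁵ × 1.26) = 7.31 m/s

7.31 m s⁻¹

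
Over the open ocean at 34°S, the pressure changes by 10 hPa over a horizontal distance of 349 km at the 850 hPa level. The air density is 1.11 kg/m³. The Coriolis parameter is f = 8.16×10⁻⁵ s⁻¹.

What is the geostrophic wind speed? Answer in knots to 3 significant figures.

61.5 knots

Pressure gradient: |∂P/∂n| = 1000 Pa / 349000 m = 2.87×10⁻³ Pa/m
Geostrophic balance (pressure-gradient force = Coriolis force):
V_g = (1/(fρ)) |∂P/∂n| = 2.87×10⁻³ / (8.16×10⁻⁵ × 1.11) = 31.6 m/s
Converting: 31.6 m/s × 1.944 = 61.5 knots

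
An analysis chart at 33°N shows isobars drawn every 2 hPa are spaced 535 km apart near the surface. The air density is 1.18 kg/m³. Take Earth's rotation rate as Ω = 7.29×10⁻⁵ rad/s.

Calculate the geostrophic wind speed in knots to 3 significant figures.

Coriolis parameter at 33°N:
f = 2Ω sin φ = 2 × 7.29×10⁻⁵ × sin 33° = 7.94×10⁻⁵ s⁻¹
Pressure gradient: |∂P/∂n| = 200 Pa / 535000 m = 3.74×10⁻⁴ Pa/m
Geostrophic balance (pressure-gradient force = Coriolis force):
V_g = (1/(fρ)) |∂P/∂n| = 3.74×10⁻⁴ / (7.94×10⁻⁵ × 1.18) = 3.99 m/s
Converting: 3.99 m/s × 1.944 = 7.76 knots

7.76 knots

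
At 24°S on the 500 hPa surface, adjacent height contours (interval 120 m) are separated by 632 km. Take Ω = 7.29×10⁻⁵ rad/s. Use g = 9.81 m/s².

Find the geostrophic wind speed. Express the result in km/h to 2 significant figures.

Coriolis parameter at 24°S:
f = 2Ω sin φ = 2 × 7.29×10⁻⁵ × sin 24° = 5.93×10⁻⁵ s⁻¹
Height gradient: |∂Z/∂n| = 120 m / 632000 m = 1.90×10⁻⁴
On a pressure surface, geostrophic balance gives V_g = (g/f)|∂Z/∂n|:
V_g = 9.81 × 1.90×10⁻⁴ / 5.93×10⁻⁵ = 31.4 m/s
Converting: 31.4 m/s × 3.6 = 110 km/h

110 km/h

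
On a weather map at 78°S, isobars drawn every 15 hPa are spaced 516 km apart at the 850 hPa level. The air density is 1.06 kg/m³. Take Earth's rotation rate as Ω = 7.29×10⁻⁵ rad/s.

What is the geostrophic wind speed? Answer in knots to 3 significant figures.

Coriolis parameter at 78°S:
f = 2Ω sin φ = 2 × 7.29×10⁻⁵ × sin 78° = 1.43×10⁻⁴ s⁻¹
Pressure gradient: |∂P/∂n| = 1500 Pa / 516000 m = 2.91×10⁻³ Pa/m
Geostrophic balance (pressure-gradient force = Coriolis force):
V_g = (1/(fρ)) |∂P/∂n| = 2.91×10⁻³ / (1.43×10⁻⁴ × 1.06) = 19.2 m/s
Converting: 19.2 m/s × 1.944 = 37.4 knots

37.4 knots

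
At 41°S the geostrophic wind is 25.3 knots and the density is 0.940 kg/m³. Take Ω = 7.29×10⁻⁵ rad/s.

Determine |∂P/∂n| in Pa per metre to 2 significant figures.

1.2×10⁻³ Pa/m

Coriolis parameter at 41°S:
f = 2Ω sin φ = 2 × 7.29×10⁻⁵ × sin 41° = 9.57×10⁻⁵ s⁻¹
Wind speed in SI: 25.3 knots = 13.0 m/s
Geostrophic balance rearranged: |∂P/∂n| = f ρ V_g
|∂P/∂n| = 9.57×10⁻⁵ × 0.940 × 13.0 = 1.17×10⁻³ Pa/m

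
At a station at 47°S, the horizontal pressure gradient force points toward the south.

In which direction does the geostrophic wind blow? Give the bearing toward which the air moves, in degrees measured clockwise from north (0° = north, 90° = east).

090°

The pressure-gradient force points toward the south (bearing 180°).
Geostrophic balance: in the Southern Hemisphere the Coriolis force deflects motion to the left, so the geostrophic wind blows 90° to the left of the pressure-gradient force (low pressure on the right).
Rotating 180° by 90° counterclockwise gives 090° — the wind blows toward the east.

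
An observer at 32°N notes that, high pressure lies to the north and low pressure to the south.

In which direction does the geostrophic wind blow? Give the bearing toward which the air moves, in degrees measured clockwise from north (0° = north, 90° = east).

270°

The pressure-gradient force points toward the south (bearing 180°).
Geostrophic balance: in the Northern Hemisphere the Coriolis force deflects motion to the right, so the geostrophic wind blows 90° to the right of the pressure-gradient force (low pressure on the left).
Rotating 180° by 90° clockwise gives 270° — the wind blows toward the west.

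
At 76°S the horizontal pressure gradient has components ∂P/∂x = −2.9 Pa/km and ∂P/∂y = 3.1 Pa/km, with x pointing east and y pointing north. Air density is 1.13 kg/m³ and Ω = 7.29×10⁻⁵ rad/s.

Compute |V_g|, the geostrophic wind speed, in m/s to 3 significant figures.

Coriolis parameter at 76°S:
f = 2Ω sin φ = 2 × 7.29×10⁻⁵ × sin 76° = 1.41×10⁻⁴ s⁻¹
In the Southern Hemisphere f is negative: f = −1.41×10⁻⁴ s⁻¹.
Component geostrophic relations (x east, y north):
u_g = −(1/(fρ)) ∂P/∂y,  v_g = (1/(fρ)) ∂P/∂x
u_g = −(3.1×10⁻³)/(−1.41×10⁻⁴ × 1.13) = 19.4 m/s;  v_g = (−2.9×10⁻³)/(−1.41×10⁻⁴ × 1.13) = 18.1 m/s
|V_g| = √(u_g² + v_g²) = 26.6 m/s

26.6 m/s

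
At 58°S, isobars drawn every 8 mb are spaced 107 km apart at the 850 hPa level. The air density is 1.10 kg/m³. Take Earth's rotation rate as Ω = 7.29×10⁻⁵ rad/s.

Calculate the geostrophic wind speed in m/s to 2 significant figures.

Coriolis parameter at 58°S:
f = 2Ω sin φ = 2 × 7.29×10⁻⁵ × sin 58° = 1.24×10⁻⁴ s⁻¹
Pressure gradient: |∂P/∂n| = 800 Pa / 107000 m = 7.48×10⁻³ Pa/m
Geostrophic balance (pressure-gradient force = Coriolis force):
V_g = (1/(fρ)) |∂P/∂n| = 7.48×10⁻³ / (1.24×10⁻⁴ × 1.10) = 55.0 m/s

55 m/s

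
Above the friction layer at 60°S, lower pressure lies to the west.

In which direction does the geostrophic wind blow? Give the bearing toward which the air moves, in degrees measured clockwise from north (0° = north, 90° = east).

180°

The pressure-gradient force points toward the west (bearing 270°).
Geostrophic balance: in the Southern Hemisphere the Coriolis force deflects motion to the left, so the geostrophic wind blows 90° to the left of the pressure-gradient force (low pressure on the right).
Rotating 270° by 90° counterclockwise gives 180° — the wind blows toward the south.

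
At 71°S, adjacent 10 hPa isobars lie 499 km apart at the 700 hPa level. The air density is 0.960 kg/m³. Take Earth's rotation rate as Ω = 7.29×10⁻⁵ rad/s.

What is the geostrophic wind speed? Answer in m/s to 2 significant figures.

Coriolis parameter at 71°S:
f = 2Ω sin φ = 2 × 7.29×10⁻⁵ × sin 71° = 1.38×10⁻⁴ s⁻¹
Pressure gradient: |∂P/∂n| = 1000 Pa / 499000 m = 2.00×10⁻³ Pa/m
Geostrophic balance (pressure-gradient force = Coriolis force):
V_g = (1/(fρ)) |∂P/∂n| = 2.00×10⁻³ / (1.38×10⁻⁴ × 0.960) = 15.1 m/s

15 m/s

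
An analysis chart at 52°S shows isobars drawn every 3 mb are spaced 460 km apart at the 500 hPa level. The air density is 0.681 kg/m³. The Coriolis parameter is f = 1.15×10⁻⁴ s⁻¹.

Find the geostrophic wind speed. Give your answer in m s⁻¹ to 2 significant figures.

Pressure gradient: |∂P/∂n| = 300 Pa / 460000 m = 6.52×10⁻⁴ Pa/m
Geostrophic balance (pressure-gradient force = Coriolis force):
V_g = (1/(fρ)) |∂P/∂n| = 6.52×10⁻⁴ / (1.15×10⁻⁴ × 0.681) = 8.33 m/s

8.3 m s⁻¹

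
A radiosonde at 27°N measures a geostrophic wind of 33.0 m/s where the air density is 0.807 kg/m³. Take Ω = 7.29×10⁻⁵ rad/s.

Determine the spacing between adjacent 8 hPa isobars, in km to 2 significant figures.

Coriolis parameter at 27°N:
f = 2Ω sin φ = 2 × 7.29×10⁻⁵ × sin 27° = 6.62×10⁻⁵ s⁻¹
Geostrophic balance rearranged: |∂P/∂n| = f ρ V_g
|∂P/∂n| = 6.62×10⁻⁵ × 0.807 × 33.0 = 1.76×10⁻³ Pa/m
Isobar spacing: Δn = ΔP/|∂P/∂n| = 800 Pa / 1.76×10⁻³ Pa/m = 453835 m ≈ 450 km

450 km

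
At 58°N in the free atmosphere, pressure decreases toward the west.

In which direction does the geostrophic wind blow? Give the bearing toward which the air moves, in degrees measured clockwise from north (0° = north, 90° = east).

000°

The pressure-gradient force points toward the west (bearing 270°).
Geostrophic balance: in the Northern Hemisphere the Coriolis force deflects motion to the right, so the geostrophic wind blows 90° to the right of the pressure-gradient force (low pressure on the left).
Rotating 270° by 90° clockwise gives 000° — the wind blows toward the north.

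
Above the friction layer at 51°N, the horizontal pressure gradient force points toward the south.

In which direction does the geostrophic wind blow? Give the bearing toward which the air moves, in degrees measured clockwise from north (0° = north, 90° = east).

270°

The pressure-gradient force points toward the south (bearing 180°).
Geostrophic balance: in the Northern Hemisphere the Coriolis force deflects motion to the right, so the geostrophic wind blows 90° to the right of the pressure-gradient force (low pressure on the left).
Rotating 180° by 90° clockwise gives 270° — the wind blows toward the west.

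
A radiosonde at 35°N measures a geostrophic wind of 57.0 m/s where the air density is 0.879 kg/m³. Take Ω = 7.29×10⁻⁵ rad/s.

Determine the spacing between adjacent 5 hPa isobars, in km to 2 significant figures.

Coriolis parameter at 35°N:
f = 2Ω sin φ = 2 × 7.29×10⁻⁵ × sin 35° = 8.36×10⁻⁵ s⁻¹
Geostrophic balance rearranged: |∂P/∂n| = f ρ V_g
|∂P/∂n| = 8.36×10⁻⁵ × 0.879 × 57.0 = 4.19×10⁻³ Pa/m
Isobar spacing: Δn = ΔP/|∂P/∂n| = 500 Pa / 4.19×10⁻³ Pa/m = 119332 m ≈ 120 km

120 km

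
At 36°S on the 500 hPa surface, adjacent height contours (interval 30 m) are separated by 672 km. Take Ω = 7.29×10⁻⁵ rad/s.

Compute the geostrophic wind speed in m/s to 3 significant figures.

Coriolis parameter at 36°S:
f = 2Ω sin φ = 2 × 7.29×10⁻⁵ × sin 36° = 8.57×10⁻⁵ s⁻¹
Height gradient: |∂Z/∂n| = 30 m / 672000 m = 4.46×10⁻⁵
On a pressure surface, geostrophic balance gives V_g = (g/f)|∂Z/∂n|:
V_g = 9.81 × 4.46×10⁻⁵ / 8.57×10⁻⁵ = 5.11 m/s

5.11 m/s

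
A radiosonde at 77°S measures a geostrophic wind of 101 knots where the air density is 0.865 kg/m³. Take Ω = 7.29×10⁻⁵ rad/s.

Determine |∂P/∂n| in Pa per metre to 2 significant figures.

Coriolis parameter at 77°S:
f = 2Ω sin φ = 2 × 7.29×10⁻⁵ × sin 77° = 1.42×10⁻⁴ s⁻¹
Wind speed in SI: 101 knots = 52.0 m/s
Geostrophic balance rearranged: |∂P/∂n| = f ρ V_g
|∂P/∂n| = 1.42×10⁻⁴ × 0.865 × 52.0 = 6.38×10⁻³ Pa/m

6.4×10⁻³ Pa/m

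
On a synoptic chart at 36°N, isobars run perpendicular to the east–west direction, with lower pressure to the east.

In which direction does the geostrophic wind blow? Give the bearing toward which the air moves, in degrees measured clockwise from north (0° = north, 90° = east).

180°

The pressure-gradient force points toward the east (bearing 090°).
Geostrophic balance: in the Northern Hemisphere the Coriolis force deflects motion to the right, so the geostrophic wind blows 90° to the right of the pressure-gradient force (low pressure on the left).
Rotating 090° by 90° clockwise gives 180° — the wind blows toward the south.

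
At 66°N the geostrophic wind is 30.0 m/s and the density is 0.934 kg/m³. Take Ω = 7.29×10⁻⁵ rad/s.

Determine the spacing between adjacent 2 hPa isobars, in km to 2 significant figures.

54 km

Coriolis parameter at 66°N:
f = 2Ω sin φ = 2 × 7.29×10⁻⁵ × sin 66° = 1.33×10⁻⁴ s⁻¹
Geostrophic balance rearranged: |∂P/∂n| = f ρ V_g
|∂P/∂n| = 1.33×10⁻⁴ × 0.934 × 30.0 = 3.73×10⁻³ Pa/m
Isobar spacing: Δn = ΔP/|∂P/∂n| = 200 Pa / 3.73×10⁻³ Pa/m = 53589 m ≈ 54 km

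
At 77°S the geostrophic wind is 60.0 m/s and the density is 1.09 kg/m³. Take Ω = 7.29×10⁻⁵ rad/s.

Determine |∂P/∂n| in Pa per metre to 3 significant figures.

9.29×10⁻³ Pa/m

Coriolis parameter at 77°S:
f = 2Ω sin φ = 2 × 7.29×10⁻⁵ × sin 77° = 1.42×10⁻⁴ s⁻¹
Geostrophic balance rearranged: |∂P/∂n| = f ρ V_g
|∂P/∂n| = 1.42×10⁻⁴ × 1.09 × 60.0 = 9.29×10⁻³ Pa/m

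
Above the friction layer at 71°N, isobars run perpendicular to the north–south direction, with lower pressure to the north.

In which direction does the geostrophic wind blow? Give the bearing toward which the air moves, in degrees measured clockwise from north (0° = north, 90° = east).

090°

The pressure-gradient force points toward the north (bearing 000°).
Geostrophic balance: in the Northern Hemisphere the Coriolis force deflects motion to the right, so the geostrophic wind blows 90° to the right of the pressure-gradient force (low pressure on the left).
Rotating 000° by 90° clockwise gives 090° — the wind blows toward the east.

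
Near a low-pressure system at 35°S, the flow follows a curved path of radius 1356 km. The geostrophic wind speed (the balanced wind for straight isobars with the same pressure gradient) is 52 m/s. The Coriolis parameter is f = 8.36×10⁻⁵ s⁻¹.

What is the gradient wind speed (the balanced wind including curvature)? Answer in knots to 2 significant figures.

Around a low, centrifugal force acts outward with Coriolis, so pressure-gradient force balances both:
(1/ρ)|∂P/∂n| = fV + V²/R  →  V² + fR·V − fR·V_g = 0
With fR = 8.36×10⁻⁵ × 1356×10³ m = 113 m/s:
V = [−fR + √((fR)² + 4 fR V_g)]/2 = [−113 + √(113² + 4×113×52)]/2 = 38.8 m/s
Subgeostrophic (V < V_g = 52 m/s), as expected around a low.
Converting: 38.8 m/s × 1.944 = 75 knots

75 knots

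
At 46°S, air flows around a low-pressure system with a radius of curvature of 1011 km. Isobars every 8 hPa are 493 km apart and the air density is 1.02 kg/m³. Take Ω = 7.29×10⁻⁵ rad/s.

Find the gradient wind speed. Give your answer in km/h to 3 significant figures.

Coriolis parameter at 46°S:
f = 2Ω sin φ = 2 × 7.29×10⁻⁵ × sin 46° = 1.05×10⁻⁴ s⁻¹
Pressure gradient: |∂P/∂n| = 800 Pa / 493000 m = 1.62×10⁻³ Pa/m
Geostrophic speed: V_g = |∂P/∂n|/(fρ) = 1.62×10⁻³/(1.05×10⁻⁴ × 1.02) = 15.2 m/s
Around a low, centrifugal force acts outward with Coriolis, so pressure-gradient force balances both:
(1/ρ)|∂P/∂n| = fV + V²/R  →  V² + fR·V − fR·V_g = 0
With fR = 1.05×10⁻⁴ × 1011×10³ m = 106 m/s:
V = [−fR + √((fR)² + 4 fR V_g)]/2 = [−106 + √(106² + 4×106×15.2)]/2 = 13.5 m/s
Subgeostrophic (V < V_g = 15.2 m/s), as expected around a low.
Converting: 13.5 m/s × 3.6 = 48.5 km/h

48.5 km/h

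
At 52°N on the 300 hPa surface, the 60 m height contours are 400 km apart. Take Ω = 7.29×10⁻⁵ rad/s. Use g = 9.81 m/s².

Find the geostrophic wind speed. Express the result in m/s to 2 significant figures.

Coriolis parameter at 52°N:
f = 2Ω sin φ = 2 × 7.29×10⁻⁵ × sin 52° = 1.15×10⁻⁴ s⁻¹
Height gradient: |∂Z/∂n| = 60 m / 400000 m = 1.50×10⁻⁴
On a pressure surface, geostrophic balance gives V_g = (g/f)|∂Z/∂n|:
V_g = 9.81 × 1.50×10⁻⁴ / 1.15×10⁻⁴ = 12.8 m/s

13 m/s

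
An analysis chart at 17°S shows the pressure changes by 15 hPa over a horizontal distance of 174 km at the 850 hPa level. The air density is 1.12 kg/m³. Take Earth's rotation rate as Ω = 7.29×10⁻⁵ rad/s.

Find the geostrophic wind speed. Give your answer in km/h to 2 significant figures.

650 km/h

Coriolis parameter at 17°S:
f = 2Ω sin φ = 2 × 7.29×10⁻⁵ × sin 17° = 4.26×10⁻⁵ s⁻¹
Pressure gradient: |∂P/∂n| = 1500 Pa / 174000 m = 8.62×10⁻³ Pa/m
Geostrophic balance (pressure-gradient force = Coriolis force):
V_g = (1/(fρ)) |∂P/∂n| = 8.62×10⁻³ / (4.26×10⁻⁵ × 1.12) = 181 m/s
Converting: 181 m/s × 3.6 = 650 km/h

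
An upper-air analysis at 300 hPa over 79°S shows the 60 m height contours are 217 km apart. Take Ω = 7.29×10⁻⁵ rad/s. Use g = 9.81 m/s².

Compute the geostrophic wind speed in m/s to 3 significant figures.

19.0 m/s

Coriolis parameter at 79°S:
f = 2Ω sin φ = 2 × 7.29×10⁻⁵ × sin 79° = 1.43×10⁻⁴ s⁻¹
Height gradient: |∂Z/∂n| = 60 m / 217000 m = 2.76×10⁻⁴
On a pressure surface, geostrophic balance gives V_g = (g/f)|∂Z/∂n|:
V_g = 9.81 × 2.76×10⁻⁴ / 1.43×10⁻⁴ = 19.0 m/s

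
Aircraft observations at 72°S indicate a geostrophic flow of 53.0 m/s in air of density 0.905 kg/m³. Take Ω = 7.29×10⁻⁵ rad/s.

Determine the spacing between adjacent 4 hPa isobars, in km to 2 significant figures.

60 km

Coriolis parameter at 72°S:
f = 2Ω sin φ = 2 × 7.29×10⁻⁵ × sin 72° = 1.39×10⁻⁴ s⁻¹
Geostrophic balance rearranged: |∂P/∂n| = f ρ V_g
|∂P/∂n| = 1.39×10⁻⁴ × 0.905 × 53.0 = 6.65×10⁻³ Pa/m
Isobar spacing: Δn = ΔP/|∂P/∂n| = 400 Pa / 6.65×10⁻³ Pa/m = 60141 m ≈ 60 km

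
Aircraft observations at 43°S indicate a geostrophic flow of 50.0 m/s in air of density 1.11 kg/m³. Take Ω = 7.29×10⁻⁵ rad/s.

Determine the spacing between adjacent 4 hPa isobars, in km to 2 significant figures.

Coriolis parameter at 43°S:
f = 2Ω sin φ = 2 × 7.29×10⁻⁵ × sin 43° = 9.94×10⁻⁵ s⁻¹
Geostrophic balance rearranged: |∂P/∂n| = f ρ V_g
|∂P/∂n| = 9.94×10⁻⁵ × 1.11 × 50.0 = 5.52×10⁻³ Pa/m
Isobar spacing: Δn = ΔP/|∂P/∂n| = 400 Pa / 5.52×10⁻³ Pa/m = 72481 m ≈ 72 km

72 km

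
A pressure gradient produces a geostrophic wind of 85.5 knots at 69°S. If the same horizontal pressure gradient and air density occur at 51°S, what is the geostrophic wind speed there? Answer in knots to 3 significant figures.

103 knots

With the same pressure gradient and density, V_g ∝ 1/f ∝ 1/sin φ.
V₂ = V₁ · sin φ₁ / sin φ₂ = 85.5 × sin 69° / sin 51°
V₂ = 85.5 × 0.9336/0.7771 = 103 knots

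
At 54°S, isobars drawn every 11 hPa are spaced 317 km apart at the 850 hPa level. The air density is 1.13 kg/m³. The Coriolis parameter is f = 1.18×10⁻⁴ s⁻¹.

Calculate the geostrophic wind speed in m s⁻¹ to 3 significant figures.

26.0 m s⁻¹

Pressure gradient: |∂P/∂n| = 1100 Pa / 317000 m = 3.47×10⁻³ Pa/m
Geostrophic balance (pressure-gradient force = Coriolis force):
V_g = (1/(fρ)) |∂P/∂n| = 3.47×10⁻³ / (1.18×10⁻⁴ × 1.13) = 26.0 m/s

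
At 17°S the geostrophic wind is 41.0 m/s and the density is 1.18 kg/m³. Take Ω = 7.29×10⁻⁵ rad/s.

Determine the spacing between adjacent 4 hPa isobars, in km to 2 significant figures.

190 km

Coriolis parameter at 17°S:
f = 2Ω sin φ = 2 × 7.29×10⁻⁵ × sin 17° = 4.26×10⁻⁵ s⁻¹
Geostrophic balance rearranged: |∂P/∂n| = f ρ V_g
|∂P/∂n| = 4.26×10⁻⁵ × 1.18 × 41.0 = 2.06×10⁻³ Pa/m
Isobar spacing: Δn = ΔP/|∂P/∂n| = 400 Pa / 2.06×10⁻³ Pa/m = 193955 m ≈ 190 km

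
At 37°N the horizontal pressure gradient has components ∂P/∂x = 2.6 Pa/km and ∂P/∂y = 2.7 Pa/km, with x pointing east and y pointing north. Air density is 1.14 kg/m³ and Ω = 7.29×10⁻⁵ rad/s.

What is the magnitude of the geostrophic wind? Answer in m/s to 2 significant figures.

Coriolis parameter at 37°N:
f = 2Ω sin φ = 2 × 7.29×10⁻⁵ × sin 37° = 8.77×10⁻⁵ s⁻¹
Component geostrophic relations (x east, y north):
u_g = −(1/(fρ)) ∂P/∂y,  v_g = (1/(fρ)) ∂P/∂x
u_g = −(2.7×10⁻³)/(8.77×10⁻⁵ × 1.14) = −27.0 m/s;  v_g = (2.6×10⁻³)/(8.77×10⁻⁵ × 1.14) = 26.0 m/s
|V_g| = √(u_g² + v_g²) = 37.5 m/s

37 m/s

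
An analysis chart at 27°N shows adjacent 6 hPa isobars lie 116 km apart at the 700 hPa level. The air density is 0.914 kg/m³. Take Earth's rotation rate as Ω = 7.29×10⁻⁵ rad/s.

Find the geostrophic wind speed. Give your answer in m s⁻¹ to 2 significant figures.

Coriolis parameter at 27°N:
f = 2Ω sin φ = 2 × 7.29×10⁻⁵ × sin 27° = 6.62×10⁻⁵ s⁻¹
Pressure gradient: |∂P/∂n| = 600 Pa / 116000 m = 5.17×10⁻³ Pa/m
Geostrophic balance (pressure-gradient force = Coriolis force):
V_g = (1/(fρ)) |∂P/∂n| = 5.17×10⁻³ / (6.62×10⁻⁵ × 0.914) = 85.5 m/s

85 m s⁻¹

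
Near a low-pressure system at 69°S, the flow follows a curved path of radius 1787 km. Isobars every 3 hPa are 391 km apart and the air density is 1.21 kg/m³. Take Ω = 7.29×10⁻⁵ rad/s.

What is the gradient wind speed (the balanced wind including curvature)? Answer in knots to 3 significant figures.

Coriolis parameter at 69°S:
f = 2Ω sin φ = 2 × 7.29×10⁻⁵ × sin 69° = 1.36×10⁻⁴ s⁻¹
Pressure gradient: |∂P/∂n| = 300 Pa / 391000 m = 7.67×10⁻⁴ Pa/m
Geostrophic speed: V_g = |∂P/∂n|/(fρ) = 7.67×10⁻⁴/(1.36×10⁻⁴ × 1.21) = 4.66 m/s
Around a low, centrifugal force acts outward with Coriolis, so pressure-gradient force balances both:
(1/ρ)|∂P/∂n| = fV + V²/R  →  V² + fR·V − fR·V_g = 0
With fR = 1.36×10⁻⁴ × 1787×10³ m = 243 m/s:
V = [−fR + √((fR)² + 4 fR V_g)]/2 = [−243 + √(243² + 4×243×4.66)]/2 = 4.57 m/s
Subgeostrophic (V < V_g = 4.66 m/s), as expected around a low.
Converting: 4.57 m/s × 1.944 = 8.89 knots

8.89 knots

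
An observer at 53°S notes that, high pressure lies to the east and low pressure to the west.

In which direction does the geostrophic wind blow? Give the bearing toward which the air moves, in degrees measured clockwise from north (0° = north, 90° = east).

180°

The pressure-gradient force points toward the west (bearing 270°).
Geostrophic balance: in the Southern Hemisphere the Coriolis force deflects motion to the left, so the geostrophic wind blows 90° to the left of the pressure-gradient force (low pressure on the right).
Rotating 270° by 90° counterclockwise gives 180° — the wind blows toward the south.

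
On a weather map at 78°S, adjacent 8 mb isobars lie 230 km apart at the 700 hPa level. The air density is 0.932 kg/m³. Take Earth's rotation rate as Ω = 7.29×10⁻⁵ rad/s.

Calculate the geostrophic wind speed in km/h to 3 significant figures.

94.2 km/h

Coriolis parameter at 78°S:
f = 2Ω sin φ = 2 × 7.29×10⁻⁵ × sin 78° = 1.43×10⁻⁴ s⁻¹
Pressure gradient: |∂P/∂n| = 800 Pa / 230000 m = 3.48×10⁻³ Pa/m
Geostrophic balance (pressure-gradient force = Coriolis force):
V_g = (1/(fρ)) |∂P/∂n| = 3.48×10⁻³ / (1.43×10⁻⁴ × 0.932) = 26.2 m/s
Converting: 26.2 m/s × 3.6 = 94.2 km/h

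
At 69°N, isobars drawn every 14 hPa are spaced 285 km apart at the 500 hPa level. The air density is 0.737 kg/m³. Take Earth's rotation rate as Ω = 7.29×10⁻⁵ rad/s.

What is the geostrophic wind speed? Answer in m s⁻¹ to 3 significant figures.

Coriolis parameter at 69°N:
f = 2Ω sin φ = 2 × 7.29×10⁻⁵ × sin 69° = 1.36×10⁻⁴ s⁻¹
Pressure gradient: |∂P/∂n| = 1400 Pa / 285000 m = 4.91×10⁻³ Pa/m
Geostrophic balance (pressure-gradient force = Coriolis force):
V_g = (1/(fρ)) |∂P/∂n| = 4.91×10⁻³ / (1.36×10⁻⁴ × 0.737) = 49.0 m/s

49.0 m s⁻¹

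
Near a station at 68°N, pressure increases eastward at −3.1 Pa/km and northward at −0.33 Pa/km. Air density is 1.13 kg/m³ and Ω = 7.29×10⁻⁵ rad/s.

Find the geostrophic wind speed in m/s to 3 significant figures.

20.4 m/s

Coriolis parameter at 68°N:
f = 2Ω sin φ = 2 × 7.29×10⁻⁵ × sin 68° = 1.35×10⁻⁴ s⁻¹
Component geostrophic relations (x east, y north):
u_g = −(1/(fρ)) ∂P/∂y,  v_g = (1/(fρ)) ∂P/∂x
u_g = −(−0.33×10⁻³)/(1.35×10⁻⁴ × 1.13) = 2.16 m/s;  v_g = (−3.1×10⁻³)/(1.35×10⁻⁴ × 1.13) = −20.3 m/s
|V_g| = √(u_g² + v_g²) = 20.4 m/s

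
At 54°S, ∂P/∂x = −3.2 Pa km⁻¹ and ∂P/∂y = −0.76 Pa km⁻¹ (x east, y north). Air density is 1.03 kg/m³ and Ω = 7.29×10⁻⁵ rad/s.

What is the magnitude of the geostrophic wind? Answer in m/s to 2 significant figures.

27 m/s

Coriolis parameter at 54°S:
f = 2Ω sin φ = 2 × 7.29×10⁻⁵ × sin 54° = 1.18×10⁻⁴ s⁻¹
In the Southern Hemisphere f is negative: f = −1.18×10⁻⁴ s⁻¹.
Component geostrophic relations (x east, y north):
u_g = −(1/(fρ)) ∂P/∂y,  v_g = (1/(fρ)) ∂P/∂x
u_g = −(−0.76×10⁻³)/(−1.18×10⁻⁴ × 1.03) = −6.26 m/s;  v_g = (−3.2×10⁻³)/(−1.18×10⁻⁴ × 1.03) = 26.3 m/s
|V_g| = √(u_g² + v_g²) = 27.1 m/s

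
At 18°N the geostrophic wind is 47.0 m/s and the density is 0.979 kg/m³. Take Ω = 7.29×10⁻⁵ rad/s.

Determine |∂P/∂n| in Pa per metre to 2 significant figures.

2.1×10⁻³ Pa/m

Coriolis parameter at 18°N:
f = 2Ω sin φ = 2 × 7.29×10⁻⁵ × sin 18° = 4.51×10⁻⁵ s⁻¹
Geostrophic balance rearranged: |∂P/∂n| = f ρ V_g
|∂P/∂n| = 4.51×10⁻⁵ × 0.979 × 47.0 = 2.07×10⁻³ Pa/m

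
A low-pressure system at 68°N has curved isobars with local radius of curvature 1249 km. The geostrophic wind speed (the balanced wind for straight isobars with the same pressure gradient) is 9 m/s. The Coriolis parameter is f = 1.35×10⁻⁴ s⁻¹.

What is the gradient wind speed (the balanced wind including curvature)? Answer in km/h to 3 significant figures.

Around a low, centrifugal force acts outward with Coriolis, so pressure-gradient force balances both:
(1/ρ)|∂P/∂n| = fV + V²/R  →  V² + fR·V − fR·V_g = 0
With fR = 1.35×10⁻⁴ × 1249×10³ m = 169 m/s:
V = [−fR + √((fR)² + 4 fR V_g)]/2 = [−169 + √(169² + 4×169×9)]/2 = 8.56 m/s
Subgeostrophic (V < V_g = 9 m/s), as expected around a low.
Converting: 8.56 m/s × 3.6 = 30.8 km/h

30.8 km/h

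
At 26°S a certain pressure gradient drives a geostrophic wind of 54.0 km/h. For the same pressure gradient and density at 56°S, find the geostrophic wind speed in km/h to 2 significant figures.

With the same pressure gradient and density, V_g ∝ 1/f ∝ 1/sin φ.
V₂ = V₁ · sin φ₁ / sin φ₂ = 54.0 × sin 26° / sin 56°
V₂ = 54.0 × 0.4384/0.8290 = 29 km/h

29 km/h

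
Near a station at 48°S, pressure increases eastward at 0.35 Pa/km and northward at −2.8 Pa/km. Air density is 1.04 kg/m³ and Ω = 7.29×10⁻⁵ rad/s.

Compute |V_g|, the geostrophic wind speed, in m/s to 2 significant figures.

25 m/s

Coriolis parameter at 48°S:
f = 2Ω sin φ = 2 × 7.29×10⁻⁵ × sin 48° = 1.08×10⁻⁴ s⁻¹
In the Southern Hemisphere f is negative: f = −1.08×10⁻⁴ s⁻¹.
Component geostrophic relations (x east, y north):
u_g = −(1/(fρ)) ∂P/∂y,  v_g = (1/(fρ)) ∂P/∂x
u_g = −(−2.8×10⁻³)/(−1.08×10⁻⁴ × 1.04) = −24.8 m/s;  v_g = (0.35×10⁻³)/(−1.08×10⁻⁴ × 1.04) = −3.11 m/s
|V_g| = √(u_g² + v_g²) = 25.0 m/s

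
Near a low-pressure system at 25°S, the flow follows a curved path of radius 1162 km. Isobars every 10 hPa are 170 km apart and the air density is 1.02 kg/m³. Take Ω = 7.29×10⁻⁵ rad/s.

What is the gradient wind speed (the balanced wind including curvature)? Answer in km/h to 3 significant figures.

Coriolis parameter at 25°S:
f = 2Ω sin φ = 2 × 7.29×10⁻⁵ × sin 25° = 6.16×10⁻⁵ s⁻¹
Pressure gradient: |∂P/∂n| = 1000 Pa / 170000 m = 5.88×10⁻³ Pa/m
Geostrophic speed: V_g = |∂P/∂n|/(fρ) = 5.88×10⁻³/(6.16×10⁻⁵ × 1.02) = 93.6 m/s
Around a low, centrifugal force acts outward with Coriolis, so pressure-gradient force balances both:
(1/ρ)|∂P/∂n| = fV + V²/R  →  V² + fR·V − fR·V_g = 0
With fR = 6.16×10⁻⁵ × 1162×10³ m = 71.6 m/s:
V = [−fR + √((fR)² + 4 fR V_g)]/2 = [−71.6 + √(71.6² + 4×71.6×93.6)]/2 = 53.5 m/s
Subgeostrophic (V < V_g = 93.6 m/s), as expected around a low.
Converting: 53.5 m/s × 3.6 = 193 km/h

193 km/h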